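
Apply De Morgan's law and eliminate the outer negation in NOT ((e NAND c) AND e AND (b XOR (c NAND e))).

NOT (e NAND c) OR NOT e OR NOT (b XOR (c NAND e))
De Morgan's: NOT(AND of terms) = OR of negations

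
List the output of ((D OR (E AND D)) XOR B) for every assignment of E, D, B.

E | D | B | Output
------------------
0 | 0 | 0 | 0
0 | 0 | 1 | 1
0 | 1 | 0 | 1
0 | 1 | 1 | 0
1 | 0 | 0 | 0
1 | 0 | 1 | 1
1 | 1 | 0 | 1
1 | 1 | 1 | 0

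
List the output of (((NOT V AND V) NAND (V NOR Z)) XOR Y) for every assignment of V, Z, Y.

V | Z | Y | Output
------------------
0 | 0 | 0 | 1
0 | 0 | 1 | 0
0 | 1 | 0 | 1
0 | 1 | 1 | 0
1 | 0 | 0 | 1
1 | 0 | 1 | 0
1 | 1 | 0 | 1
1 | 1 | 1 | 0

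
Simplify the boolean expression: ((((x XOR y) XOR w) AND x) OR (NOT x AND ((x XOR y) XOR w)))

By distribution ((E AND v) OR (E AND NOT v) = E):
= ((x XOR y) XOR w)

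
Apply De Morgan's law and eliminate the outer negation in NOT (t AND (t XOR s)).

NOT t OR NOT (t XOR s)
De Morgan's: NOT(AND of terms) = OR of negations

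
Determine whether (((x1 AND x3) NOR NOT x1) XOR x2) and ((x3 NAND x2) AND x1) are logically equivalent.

No. Counterexample: with x3=0, x2=1, x1=0, Expression 1 = 1 but Expression 2 = 0.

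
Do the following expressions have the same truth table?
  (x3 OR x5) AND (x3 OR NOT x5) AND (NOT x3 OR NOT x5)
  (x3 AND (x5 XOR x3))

Yes, they are equivalent — the two output columns agree on all 4 assignments:
x3 | x5 | Expression 1 | Expression 2
-------------------------------------
0 | 0 | 0 | 0
0 | 1 | 0 | 0
1 | 0 | 1 | 1
1 | 1 | 0 | 0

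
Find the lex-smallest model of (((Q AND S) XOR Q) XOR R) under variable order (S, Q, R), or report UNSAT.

S=0, Q=0, R=1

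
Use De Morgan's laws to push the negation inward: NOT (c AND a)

NOT c OR NOT a
De Morgan's: NOT(AND of terms) = OR of negations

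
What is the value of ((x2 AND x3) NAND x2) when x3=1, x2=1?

Substituting: ((1 AND 1) NAND 1)
= 0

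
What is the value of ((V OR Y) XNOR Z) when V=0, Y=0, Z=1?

Substituting: ((0 OR 0) XNOR 1)
= 0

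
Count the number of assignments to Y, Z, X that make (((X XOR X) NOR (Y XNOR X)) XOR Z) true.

Satisfying assignments: (0,0,1), (0,1,0), (1,0,0), (1,1,1)
Count: 4 out of 8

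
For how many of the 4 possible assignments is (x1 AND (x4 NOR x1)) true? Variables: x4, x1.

No assignment satisfies the expression.
Count: 0 out of 4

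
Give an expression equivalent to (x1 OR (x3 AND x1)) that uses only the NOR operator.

((x1 NOR ((x3 NOR x3) NOR (x1 NOR x1))) NOR (x1 NOR ((x3 NOR x3) NOR (x1 NOR x1))))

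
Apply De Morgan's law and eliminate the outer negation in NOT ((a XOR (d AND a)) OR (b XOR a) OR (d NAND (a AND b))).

NOT (a XOR (d AND a)) AND NOT (b XOR a) AND NOT (d NAND (a AND b))
De Morgan's: NOT(OR of terms) = AND of negations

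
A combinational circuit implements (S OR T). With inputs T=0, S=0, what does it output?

Substituting: (0 OR 0)
= 0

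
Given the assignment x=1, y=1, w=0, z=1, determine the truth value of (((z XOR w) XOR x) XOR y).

Substituting: (((1 XOR 0) XOR 1) XOR 1)
= 1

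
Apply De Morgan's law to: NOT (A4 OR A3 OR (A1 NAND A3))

NOT A4 AND NOT A3 AND NOT (A1 NAND A3)
De Morgan's: NOT(OR of terms) = AND of negations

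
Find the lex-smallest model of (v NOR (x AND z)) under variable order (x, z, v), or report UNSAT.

x=0, z=0, v=0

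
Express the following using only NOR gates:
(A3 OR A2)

((A3 NOR A2) NOR (A3 NOR A2))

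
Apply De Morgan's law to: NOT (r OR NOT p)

NOT r AND p
De Morgan's: NOT(OR of terms) = AND of negations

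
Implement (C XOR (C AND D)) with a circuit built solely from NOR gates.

((((C NOR ((C NOR C) NOR (D NOR D))) NOR (C NOR ((C NOR C) NOR (D NOR D)))) NOR ((C NOR ((C NOR C) NOR (D NOR D))) NOR (C NOR ((C NOR C) NOR (D NOR D))))) NOR ((((C NOR C) NOR (((C NOR C) NOR (D NOR D)) NOR ((C NOR C) NOR (D NOR D)))) NOR ((C NOR C) NOR (((C NOR C) NOR (D NOR D)) NOR ((C NOR C) NOR (D NOR D))))) NOR (((C NOR C) NOR (((C NOR C) NOR (D NOR D)) NOR ((C NOR C) NOR (D NOR D)))) NOR ((C NOR C) NOR (((C NOR C) NOR (D NOR D)) NOR ((C NOR C) NOR (D NOR D)))))))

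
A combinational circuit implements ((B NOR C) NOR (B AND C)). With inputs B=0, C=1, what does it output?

Substituting: ((0 NOR 1) NOR (0 AND 1))
= 1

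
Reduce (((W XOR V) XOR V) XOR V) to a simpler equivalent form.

By XOR self-cancellation ((E XOR v) XOR v = E):
= (W XOR V)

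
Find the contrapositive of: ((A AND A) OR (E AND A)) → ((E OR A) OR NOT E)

Contrapositive: NOT ((E OR A) OR NOT E) → NOT ((A AND A) OR (E AND A))
Note: A statement and its contrapositive are logically equivalent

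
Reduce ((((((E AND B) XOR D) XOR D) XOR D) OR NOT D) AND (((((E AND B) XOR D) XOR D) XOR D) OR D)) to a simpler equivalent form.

By distribution ((E OR v) AND (E OR NOT v) = E) then XOR self-cancellation ((E XOR v) XOR v = E):
= ((E AND B) XOR D)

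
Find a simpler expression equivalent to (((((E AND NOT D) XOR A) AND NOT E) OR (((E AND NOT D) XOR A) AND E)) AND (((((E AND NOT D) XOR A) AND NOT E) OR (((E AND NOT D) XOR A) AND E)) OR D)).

By absorption (E AND (E OR v) = E) then distribution ((E AND v) OR (E AND NOT v) = E):
= ((E AND NOT D) XOR A)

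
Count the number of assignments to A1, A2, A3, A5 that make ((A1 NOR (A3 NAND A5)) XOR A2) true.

Satisfying assignments: (0,0,1,1), (0,1,0,0), (0,1,0,1), (0,1,1,0), (1,1,0,0), (1,1,0,1), (1,1,1,0), (1,1,1,1)
Count: 8 out of 16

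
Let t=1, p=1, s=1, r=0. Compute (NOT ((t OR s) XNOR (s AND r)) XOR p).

Substituting: (NOT ((1 OR 1) XNOR (1 AND 0)) XOR 1)
= 0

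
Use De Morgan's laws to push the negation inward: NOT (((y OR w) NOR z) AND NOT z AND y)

NOT ((y OR w) NOR z) OR z OR NOT y
De Morgan's: NOT(AND of terms) = OR of negations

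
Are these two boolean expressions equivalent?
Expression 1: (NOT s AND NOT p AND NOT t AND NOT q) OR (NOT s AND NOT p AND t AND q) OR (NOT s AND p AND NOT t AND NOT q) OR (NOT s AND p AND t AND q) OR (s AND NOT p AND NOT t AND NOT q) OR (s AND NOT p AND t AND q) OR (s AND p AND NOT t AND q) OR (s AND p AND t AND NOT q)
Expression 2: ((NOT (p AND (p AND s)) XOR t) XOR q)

Yes, they are equivalent — the two output columns agree on all 16 assignments:
s | p | t | q | Expression 1 | Expression 2
-------------------------------------------
0 | 0 | 0 | 0 | 1 | 1
0 | 0 | 0 | 1 | 0 | 0
0 | 0 | 1 | 0 | 0 | 0
0 | 0 | 1 | 1 | 1 | 1
0 | 1 | 0 | 0 | 1 | 1
0 | 1 | 0 | 1 | 0 | 0
0 | 1 | 1 | 0 | 0 | 0
0 | 1 | 1 | 1 | 1 | 1
1 | 0 | 0 | 0 | 1 | 1
1 | 0 | 0 | 1 | 0 | 0
1 | 0 | 1 | 0 | 0 | 0
1 | 0 | 1 | 1 | 1 | 1
1 | 1 | 0 | 0 | 0 | 0
1 | 1 | 0 | 1 | 1 | 1
1 | 1 | 1 | 0 | 1 | 1
1 | 1 | 1 | 1 | 0 | 0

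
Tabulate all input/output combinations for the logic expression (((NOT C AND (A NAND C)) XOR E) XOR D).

E | A | D | C | Output
----------------------
0 | 0 | 0 | 0 | 1
0 | 0 | 0 | 1 | 0
0 | 0 | 1 | 0 | 0
0 | 0 | 1 | 1 | 1
0 | 1 | 0 | 0 | 1
0 | 1 | 0 | 1 | 0
0 | 1 | 1 | 0 | 0
0 | 1 | 1 | 1 | 1
1 | 0 | 0 | 0 | 0
1 | 0 | 0 | 1 | 1
1 | 0 | 1 | 0 | 1
1 | 0 | 1 | 1 | 0
1 | 1 | 0 | 0 | 0
1 | 1 | 0 | 1 | 1
1 | 1 | 1 | 0 | 1
1 | 1 | 1 | 1 | 0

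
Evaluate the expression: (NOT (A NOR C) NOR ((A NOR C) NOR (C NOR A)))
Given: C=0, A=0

Substituting: (NOT (0 NOR 0) NOR ((0 NOR 0) NOR (0 NOR 0)))
= 1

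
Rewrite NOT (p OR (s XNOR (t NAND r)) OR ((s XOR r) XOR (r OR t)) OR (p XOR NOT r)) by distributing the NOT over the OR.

NOT p AND NOT (s XNOR (t NAND r)) AND NOT ((s XOR r) XOR (r OR t)) AND NOT (p XOR NOT r)
De Morgan's: NOT(OR of terms) = AND of negations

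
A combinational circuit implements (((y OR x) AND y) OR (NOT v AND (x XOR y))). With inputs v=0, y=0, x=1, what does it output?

Substituting: (((0 OR 1) AND 0) OR (NOT 0 AND (1 XOR 0)))
= 1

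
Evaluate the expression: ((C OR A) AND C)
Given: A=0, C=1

Substituting: ((1 OR 0) AND 1)
= 1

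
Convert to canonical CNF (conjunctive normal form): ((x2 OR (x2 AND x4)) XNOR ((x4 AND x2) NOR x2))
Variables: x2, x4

(x2 OR x4) AND (x2 OR NOT x4) AND (NOT x2 OR x4) AND (NOT x2 OR NOT x4)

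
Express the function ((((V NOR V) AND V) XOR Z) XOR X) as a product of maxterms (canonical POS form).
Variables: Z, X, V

ΠM(0, 1, 6, 7) = (Z OR X OR V) AND (Z OR X OR NOT V) AND (NOT Z OR NOT X OR V) AND (NOT Z OR NOT X OR NOT V)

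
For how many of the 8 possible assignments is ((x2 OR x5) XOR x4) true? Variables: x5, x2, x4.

Satisfying assignments: (0,0,1), (0,1,0), (1,0,0), (1,1,0)
Count: 4 out of 8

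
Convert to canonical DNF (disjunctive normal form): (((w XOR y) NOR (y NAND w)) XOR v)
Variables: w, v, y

(NOT w AND v AND NOT y) OR (NOT w AND v AND y) OR (w AND NOT v AND y) OR (w AND v AND NOT y)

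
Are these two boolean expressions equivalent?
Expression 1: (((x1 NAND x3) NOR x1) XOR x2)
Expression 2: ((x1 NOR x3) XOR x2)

No. Counterexample: with x2=0, x1=0, x3=0, Expression 1 = 0 but Expression 2 = 1.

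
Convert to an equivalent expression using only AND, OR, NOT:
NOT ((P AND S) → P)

(P AND S) AND NOT P
(Negated implication: NOT(A → B) = A AND NOT B)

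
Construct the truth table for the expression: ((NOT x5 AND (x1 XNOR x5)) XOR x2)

x5 | x1 | x2 | Output
---------------------
0 | 0 | 0 | 1
0 | 0 | 1 | 0
0 | 1 | 0 | 0
0 | 1 | 1 | 1
1 | 0 | 0 | 0
1 | 0 | 1 | 1
1 | 1 | 0 | 0
1 | 1 | 1 | 1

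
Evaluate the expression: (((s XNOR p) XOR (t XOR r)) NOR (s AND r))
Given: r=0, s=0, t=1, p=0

Substituting: (((0 XNOR 0) XOR (1 XOR 0)) NOR (0 AND 0))
= 1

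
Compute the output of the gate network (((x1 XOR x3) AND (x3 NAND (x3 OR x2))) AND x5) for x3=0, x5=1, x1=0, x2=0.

Substituting: (((0 XOR 0) AND (0 NAND (0 OR 0))) AND 1)
= 0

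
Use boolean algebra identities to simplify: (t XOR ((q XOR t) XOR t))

By XOR self-cancellation ((E XOR v) XOR v = E):
= (q XOR t)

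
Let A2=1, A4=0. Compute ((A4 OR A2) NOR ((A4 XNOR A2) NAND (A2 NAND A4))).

Substituting: ((0 OR 1) NOR ((0 XNOR 1) NAND (1 NAND 0)))
= 0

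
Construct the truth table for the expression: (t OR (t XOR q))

q | t | Output
--------------
0 | 0 | 0
0 | 1 | 1
1 | 0 | 1
1 | 1 | 1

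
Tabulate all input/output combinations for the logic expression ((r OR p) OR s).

s | p | r | Output
------------------
0 | 0 | 0 | 0
0 | 0 | 1 | 1
0 | 1 | 0 | 1
0 | 1 | 1 | 1
1 | 0 | 0 | 1
1 | 0 | 1 | 1
1 | 1 | 0 | 1
1 | 1 | 1 | 1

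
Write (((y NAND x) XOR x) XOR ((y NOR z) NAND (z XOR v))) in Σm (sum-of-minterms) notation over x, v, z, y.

Σm(4, 8, 10, 14) = (NOT x AND v AND NOT z AND NOT y) OR (x AND NOT v AND NOT z AND NOT y) OR (x AND NOT v AND z AND NOT y) OR (x AND v AND z AND NOT y)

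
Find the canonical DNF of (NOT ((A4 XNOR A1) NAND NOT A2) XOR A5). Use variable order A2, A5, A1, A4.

(NOT A2 AND NOT A5 AND NOT A1 AND NOT A4) OR (NOT A2 AND NOT A5 AND A1 AND A4) OR (NOT A2 AND A5 AND NOT A1 AND A4) OR (NOT A2 AND A5 AND A1 AND NOT A4) OR (A2 AND A5 AND NOT A1 AND NOT A4) OR (A2 AND A5 AND NOT A1 AND A4) OR (A2 AND A5 AND A1 AND NOT A4) OR (A2 AND A5 AND A1 AND A4)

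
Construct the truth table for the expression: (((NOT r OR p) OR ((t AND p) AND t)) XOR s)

s | r | p | t | Output
----------------------
0 | 0 | 0 | 0 | 1
0 | 0 | 0 | 1 | 1
0 | 0 | 1 | 0 | 1
0 | 0 | 1 | 1 | 1
0 | 1 | 0 | 0 | 0
0 | 1 | 0 | 1 | 0
0 | 1 | 1 | 0 | 1
0 | 1 | 1 | 1 | 1
1 | 0 | 0 | 0 | 0
1 | 0 | 0 | 1 | 0
1 | 0 | 1 | 0 | 0
1 | 0 | 1 | 1 | 0
1 | 1 | 0 | 0 | 1
1 | 1 | 0 | 1 | 1
1 | 1 | 1 | 0 | 0
1 | 1 | 1 | 1 | 0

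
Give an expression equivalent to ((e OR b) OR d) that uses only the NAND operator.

((((e NAND e) NAND (b NAND b)) NAND ((e NAND e) NAND (b NAND b))) NAND (d NAND d))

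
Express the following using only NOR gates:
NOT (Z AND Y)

(((Z NOR Z) NOR (Y NOR Y)) NOR ((Z NOR Z) NOR (Y NOR Y)))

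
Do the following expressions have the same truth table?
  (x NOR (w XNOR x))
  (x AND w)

No. Counterexample: with x=0, w=1, Expression 1 = 1 but Expression 2 = 0.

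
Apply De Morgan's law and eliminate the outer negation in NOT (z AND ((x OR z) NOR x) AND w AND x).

NOT z OR NOT ((x OR z) NOR x) OR NOT w OR NOT x
De Morgan's: NOT(AND of terms) = OR of negations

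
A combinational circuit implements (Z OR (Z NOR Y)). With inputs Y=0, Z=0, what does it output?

Substituting: (0 OR (0 NOR 0))
= 1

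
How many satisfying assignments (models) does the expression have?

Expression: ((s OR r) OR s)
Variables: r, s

Satisfying assignments: (0,1), (1,0), (1,1)
Count: 3 out of 4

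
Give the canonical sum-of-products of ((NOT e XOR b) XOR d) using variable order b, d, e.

Σm(0, 3, 5, 6) = (NOT b AND NOT d AND NOT e) OR (NOT b AND d AND e) OR (b AND NOT d AND e) OR (b AND d AND NOT e)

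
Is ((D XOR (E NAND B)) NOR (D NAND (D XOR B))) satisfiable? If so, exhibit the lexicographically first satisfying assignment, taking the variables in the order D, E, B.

D=1, E=0, B=0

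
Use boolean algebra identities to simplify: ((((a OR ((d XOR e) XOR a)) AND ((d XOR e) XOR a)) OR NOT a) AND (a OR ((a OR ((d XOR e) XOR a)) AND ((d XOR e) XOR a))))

By distribution ((E OR v) AND (E OR NOT v) = E) then absorption (E AND (E OR v) = E):
= ((d XOR e) XOR a)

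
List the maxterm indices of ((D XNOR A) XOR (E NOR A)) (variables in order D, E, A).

ΠM(0, 1, 3, 6) = (D OR E OR A) AND (D OR E OR NOT A) AND (D OR NOT E OR NOT A) AND (NOT D OR NOT E OR A)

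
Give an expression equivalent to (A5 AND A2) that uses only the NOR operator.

((A5 NOR A5) NOR (A2 NOR A2))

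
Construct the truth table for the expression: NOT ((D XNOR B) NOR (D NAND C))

C | D | B | Output
------------------
0 | 0 | 0 | 1
0 | 0 | 1 | 1
0 | 1 | 0 | 1
0 | 1 | 1 | 1
1 | 0 | 0 | 1
1 | 0 | 1 | 1
1 | 1 | 0 | 0
1 | 1 | 1 | 1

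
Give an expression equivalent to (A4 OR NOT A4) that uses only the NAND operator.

((A4 NAND A4) NAND ((A4 NAND A4) NAND (A4 NAND A4)))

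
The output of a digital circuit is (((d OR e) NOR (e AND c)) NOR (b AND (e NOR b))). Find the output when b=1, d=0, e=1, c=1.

Substituting: (((0 OR 1) NOR (1 AND 1)) NOR (1 AND (1 NOR 1)))
= 1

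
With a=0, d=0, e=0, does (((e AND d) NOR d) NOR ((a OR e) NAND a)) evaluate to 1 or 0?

Substituting: (((0 AND 0) NOR 0) NOR ((0 OR 0) NAND 0))
= 0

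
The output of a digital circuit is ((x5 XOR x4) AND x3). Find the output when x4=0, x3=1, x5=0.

Substituting: ((0 XOR 0) AND 1)
= 0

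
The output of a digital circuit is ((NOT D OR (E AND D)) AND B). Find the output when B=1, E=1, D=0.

Substituting: ((NOT 0 OR (1 AND 0)) AND 1)
= 1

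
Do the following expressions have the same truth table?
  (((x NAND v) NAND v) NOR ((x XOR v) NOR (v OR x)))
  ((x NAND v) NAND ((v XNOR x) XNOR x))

No. Counterexample: with v=0, x=0, Expression 1 = 0 but Expression 2 = 1.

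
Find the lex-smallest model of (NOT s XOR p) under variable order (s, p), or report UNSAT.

s=0, p=0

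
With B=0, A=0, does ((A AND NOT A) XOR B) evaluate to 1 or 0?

Substituting: ((0 AND NOT 0) XOR 0)
= 0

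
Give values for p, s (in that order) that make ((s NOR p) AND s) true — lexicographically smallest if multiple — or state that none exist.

UNSATISFIABLE - no assignment makes this expression true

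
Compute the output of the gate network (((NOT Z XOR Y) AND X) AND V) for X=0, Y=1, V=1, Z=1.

Substituting: (((NOT 1 XOR 1) AND 0) AND 1)
= 0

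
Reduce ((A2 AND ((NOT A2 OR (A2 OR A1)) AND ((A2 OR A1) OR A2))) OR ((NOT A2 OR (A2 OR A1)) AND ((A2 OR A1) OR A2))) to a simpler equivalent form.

By absorption (E OR (E AND v) = E) then distribution ((E OR v) AND (E OR NOT v) = E):
= (A2 OR A1)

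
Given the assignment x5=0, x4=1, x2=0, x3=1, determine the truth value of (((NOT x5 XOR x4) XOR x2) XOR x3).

Substituting: (((NOT 0 XOR 1) XOR 0) XOR 1)
= 1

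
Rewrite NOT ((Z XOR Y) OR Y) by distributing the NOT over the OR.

NOT (Z XOR Y) AND NOT Y
De Morgan's: NOT(OR of terms) = AND of negations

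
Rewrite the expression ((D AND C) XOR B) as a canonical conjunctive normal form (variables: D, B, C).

(D OR B OR C) AND (D OR B OR NOT C) AND (NOT D OR B OR C) AND (NOT D OR NOT B OR NOT C)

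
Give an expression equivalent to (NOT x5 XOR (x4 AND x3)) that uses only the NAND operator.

(((x5 NAND x5) NAND ((x5 NAND x5) NAND ((x4 NAND x3) NAND (x4 NAND x3)))) NAND (((x4 NAND x3) NAND (x4 NAND x3)) NAND ((x5 NAND x5) NAND ((x4 NAND x3) NAND (x4 NAND x3)))))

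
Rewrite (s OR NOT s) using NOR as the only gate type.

((s NOR (s NOR s)) NOR (s NOR (s NOR s)))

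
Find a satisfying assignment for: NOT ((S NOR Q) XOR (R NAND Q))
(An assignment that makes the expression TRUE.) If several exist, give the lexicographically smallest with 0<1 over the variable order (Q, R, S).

Q=0, R=0, S=0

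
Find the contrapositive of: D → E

Contrapositive: NOT E → NOT D
Note: A statement and its contrapositive are logically equivalent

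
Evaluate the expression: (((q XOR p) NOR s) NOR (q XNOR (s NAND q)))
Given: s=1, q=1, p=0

Substituting: (((1 XOR 0) NOR 1) NOR (1 XNOR (1 NAND 1)))
= 1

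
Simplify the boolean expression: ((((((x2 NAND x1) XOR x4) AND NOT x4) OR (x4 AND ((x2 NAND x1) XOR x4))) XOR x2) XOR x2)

By XOR self-cancellation ((E XOR v) XOR v = E) then distribution ((E AND v) OR (E AND NOT v) = E):
= ((x2 NAND x1) XOR x4)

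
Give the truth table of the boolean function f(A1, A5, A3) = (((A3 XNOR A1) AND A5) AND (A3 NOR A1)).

A1 | A5 | A3 | Output
---------------------
0 | 0 | 0 | 0
0 | 0 | 1 | 0
0 | 1 | 0 | 1
0 | 1 | 1 | 0
1 | 0 | 0 | 0
1 | 0 | 1 | 0
1 | 1 | 0 | 0
1 | 1 | 1 | 0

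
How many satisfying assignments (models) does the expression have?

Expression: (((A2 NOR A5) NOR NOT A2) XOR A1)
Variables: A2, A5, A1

Satisfying assignments: (0,0,1), (0,1,1), (1,0,0), (1,1,0)
Count: 4 out of 8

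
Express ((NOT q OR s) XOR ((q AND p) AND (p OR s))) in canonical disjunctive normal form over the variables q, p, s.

(NOT q AND NOT p AND NOT s) OR (NOT q AND NOT p AND s) OR (NOT q AND p AND NOT s) OR (NOT q AND p AND s) OR (q AND NOT p AND s) OR (q AND p AND NOT s)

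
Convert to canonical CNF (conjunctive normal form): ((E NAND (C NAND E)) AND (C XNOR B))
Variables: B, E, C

(B OR E OR NOT C) AND (B OR NOT E OR C) AND (B OR NOT E OR NOT C) AND (NOT B OR E OR C) AND (NOT B OR NOT E OR C)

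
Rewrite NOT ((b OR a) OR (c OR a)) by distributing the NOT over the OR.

NOT (b OR a) AND NOT (c OR a)
De Morgan's: NOT(OR of terms) = AND of negations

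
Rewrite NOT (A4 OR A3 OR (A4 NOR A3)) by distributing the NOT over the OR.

NOT A4 AND NOT A3 AND NOT (A4 NOR A3)
De Morgan's: NOT(OR of terms) = AND of negations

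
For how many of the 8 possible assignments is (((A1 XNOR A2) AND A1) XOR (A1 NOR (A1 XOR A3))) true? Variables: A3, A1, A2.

Satisfying assignments: (0,0,0), (0,0,1), (0,1,1), (1,1,1)
Count: 4 out of 8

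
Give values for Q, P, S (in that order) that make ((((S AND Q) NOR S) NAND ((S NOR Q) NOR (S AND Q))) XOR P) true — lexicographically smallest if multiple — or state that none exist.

Q=0, P=0, S=0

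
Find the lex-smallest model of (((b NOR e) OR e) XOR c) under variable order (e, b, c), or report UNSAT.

e=0, b=0, c=0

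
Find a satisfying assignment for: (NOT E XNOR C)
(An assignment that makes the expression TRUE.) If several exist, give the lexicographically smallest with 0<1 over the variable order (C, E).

C=0, E=1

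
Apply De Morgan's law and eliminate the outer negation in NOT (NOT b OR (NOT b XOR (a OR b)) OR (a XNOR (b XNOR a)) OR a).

b AND NOT (NOT b XOR (a OR b)) AND NOT (a XNOR (b XNOR a)) AND NOT a
De Morgan's: NOT(OR of terms) = AND of negations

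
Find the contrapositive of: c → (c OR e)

Contrapositive: NOT (c OR e) → NOT c
Note: A statement and its contrapositive are logically equivalent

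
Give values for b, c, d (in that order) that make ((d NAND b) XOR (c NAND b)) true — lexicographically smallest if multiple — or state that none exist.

b=1, c=0, d=1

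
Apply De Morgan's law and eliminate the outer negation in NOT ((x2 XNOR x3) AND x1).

NOT (x2 XNOR x3) OR NOT x1
De Morgan's: NOT(AND of terms) = OR of negations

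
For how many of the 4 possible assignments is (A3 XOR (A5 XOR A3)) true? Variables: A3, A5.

Satisfying assignments: (0,1), (1,1)
Count: 2 out of 4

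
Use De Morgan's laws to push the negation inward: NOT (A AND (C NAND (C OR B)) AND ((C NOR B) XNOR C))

NOT A OR NOT (C NAND (C OR B)) OR NOT ((C NOR B) XNOR C)
De Morgan's: NOT(AND of terms) = OR of negations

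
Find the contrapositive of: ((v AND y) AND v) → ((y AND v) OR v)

Contrapositive: NOT ((y AND v) OR v) → NOT ((v AND y) AND v)
Note: A statement and its contrapositive are logically equivalent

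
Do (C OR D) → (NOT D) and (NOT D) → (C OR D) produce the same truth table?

No, Converse is not equivalent to original (counterexample: C=0, B=0, D=0)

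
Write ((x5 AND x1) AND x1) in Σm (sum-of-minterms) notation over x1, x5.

Σm(3) = (x1 AND x5)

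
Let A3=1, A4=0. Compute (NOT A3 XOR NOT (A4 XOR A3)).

Substituting: (NOT 1 XOR NOT (0 XOR 1))
= 0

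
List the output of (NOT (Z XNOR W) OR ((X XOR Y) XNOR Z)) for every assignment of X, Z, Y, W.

X | Z | Y | W | Output
----------------------
0 | 0 | 0 | 0 | 1
0 | 0 | 0 | 1 | 1
0 | 0 | 1 | 0 | 0
0 | 0 | 1 | 1 | 1
0 | 1 | 0 | 0 | 1
0 | 1 | 0 | 1 | 0
0 | 1 | 1 | 0 | 1
0 | 1 | 1 | 1 | 1
1 | 0 | 0 | 0 | 0
1 | 0 | 0 | 1 | 1
1 | 0 | 1 | 0 | 1
1 | 0 | 1 | 1 | 1
1 | 1 | 0 | 0 | 1
1 | 1 | 0 | 1 | 1
1 | 1 | 1 | 0 | 1
1 | 1 | 1 | 1 | 0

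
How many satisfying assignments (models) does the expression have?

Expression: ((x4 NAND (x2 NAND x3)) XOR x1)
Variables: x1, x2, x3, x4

Satisfying assignments: (0,0,0,0), (0,0,1,0), (0,1,0,0), (0,1,1,0), (0,1,1,1), (1,0,0,1), (1,0,1,1), (1,1,0,1)
Count: 8 out of 16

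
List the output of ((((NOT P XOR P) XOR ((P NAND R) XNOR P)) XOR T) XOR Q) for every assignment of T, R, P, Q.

T | R | P | Q | Output
----------------------
0 | 0 | 0 | 0 | 1
0 | 0 | 0 | 1 | 0
0 | 0 | 1 | 0 | 0
0 | 0 | 1 | 1 | 1
0 | 1 | 0 | 0 | 1
0 | 1 | 0 | 1 | 0
0 | 1 | 1 | 0 | 1
0 | 1 | 1 | 1 | 0
1 | 0 | 0 | 0 | 0
1 | 0 | 0 | 1 | 1
1 | 0 | 1 | 0 | 1
1 | 0 | 1 | 1 | 0
1 | 1 | 0 | 0 | 0
1 | 1 | 0 | 1 | 1
1 | 1 | 1 | 0 | 0
1 | 1 | 1 | 1 | 1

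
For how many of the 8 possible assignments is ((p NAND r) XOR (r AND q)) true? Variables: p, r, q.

Satisfying assignments: (0,0,0), (0,0,1), (0,1,0), (1,0,0), (1,0,1), (1,1,1)
Count: 6 out of 8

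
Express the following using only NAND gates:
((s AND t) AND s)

((((s NAND t) NAND (s NAND t)) NAND s) NAND (((s NAND t) NAND (s NAND t)) NAND s))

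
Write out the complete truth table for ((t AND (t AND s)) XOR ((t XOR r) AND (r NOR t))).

s | r | t | Output
------------------
0 | 0 | 0 | 0
0 | 0 | 1 | 0
0 | 1 | 0 | 0
0 | 1 | 1 | 0
1 | 0 | 0 | 0
1 | 0 | 1 | 1
1 | 1 | 0 | 0
1 | 1 | 1 | 1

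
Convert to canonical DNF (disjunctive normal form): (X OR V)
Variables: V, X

(NOT V AND X) OR (V AND NOT X) OR (V AND X)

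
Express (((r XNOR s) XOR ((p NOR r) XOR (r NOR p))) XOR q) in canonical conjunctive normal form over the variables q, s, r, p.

(q OR s OR NOT r OR p) AND (q OR s OR NOT r OR NOT p) AND (q OR NOT s OR r OR p) AND (q OR NOT s OR r OR NOT p) AND (NOT q OR s OR r OR p) AND (NOT q OR s OR r OR NOT p) AND (NOT q OR NOT s OR NOT r OR p) AND (NOT q OR NOT s OR NOT r OR NOT p)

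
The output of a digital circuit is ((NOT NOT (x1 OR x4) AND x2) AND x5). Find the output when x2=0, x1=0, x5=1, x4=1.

Substituting: ((NOT NOT (0 OR 1) AND 0) AND 1)
= 0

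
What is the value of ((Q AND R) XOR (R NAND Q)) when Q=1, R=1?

Substituting: ((1 AND 1) XOR (1 NAND 1))
= 1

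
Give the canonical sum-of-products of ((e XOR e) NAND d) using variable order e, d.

Σm(0, 1, 2, 3) = (NOT e AND NOT d) OR (NOT e AND d) OR (e AND NOT d) OR (e AND d)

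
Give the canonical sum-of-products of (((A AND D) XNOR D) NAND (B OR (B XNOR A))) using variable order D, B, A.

Σm(1, 4, 5, 6) = (NOT D AND NOT B AND A) OR (D AND NOT B AND NOT A) OR (D AND NOT B AND A) OR (D AND B AND NOT A)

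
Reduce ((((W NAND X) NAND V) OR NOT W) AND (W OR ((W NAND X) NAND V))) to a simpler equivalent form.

By distribution ((E OR v) AND (E OR NOT v) = E):
= ((W NAND X) NAND V)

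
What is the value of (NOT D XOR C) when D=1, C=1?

Substituting: (NOT 1 XOR 1)
= 1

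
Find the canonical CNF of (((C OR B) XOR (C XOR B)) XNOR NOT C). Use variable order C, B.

(C OR B) AND (C OR NOT B) AND (NOT C OR NOT B)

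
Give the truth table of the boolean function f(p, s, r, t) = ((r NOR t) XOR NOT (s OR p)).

p | s | r | t | Output
----------------------
0 | 0 | 0 | 0 | 0
0 | 0 | 0 | 1 | 1
0 | 0 | 1 | 0 | 1
0 | 0 | 1 | 1 | 1
0 | 1 | 0 | 0 | 1
0 | 1 | 0 | 1 | 0
0 | 1 | 1 | 0 | 0
0 | 1 | 1 | 1 | 0
1 | 0 | 0 | 0 | 1
1 | 0 | 0 | 1 | 0
1 | 0 | 1 | 0 | 0
1 | 0 | 1 | 1 | 0
1 | 1 | 0 | 0 | 1
1 | 1 | 0 | 1 | 0
1 | 1 | 1 | 0 | 0
1 | 1 | 1 | 1 | 0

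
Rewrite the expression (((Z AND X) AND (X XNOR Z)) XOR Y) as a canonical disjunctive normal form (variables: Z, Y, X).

(NOT Z AND Y AND NOT X) OR (NOT Z AND Y AND X) OR (Z AND NOT Y AND X) OR (Z AND Y AND NOT X)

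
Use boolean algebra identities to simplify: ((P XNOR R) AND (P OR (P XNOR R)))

By absorption (E AND (E OR v) = E):
= (P XNOR R)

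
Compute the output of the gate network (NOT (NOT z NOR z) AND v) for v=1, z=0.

Substituting: (NOT (NOT 0 NOR 0) AND 1)
= 1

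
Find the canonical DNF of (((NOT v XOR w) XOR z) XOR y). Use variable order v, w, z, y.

(NOT v AND NOT w AND NOT z AND NOT y) OR (NOT v AND NOT w AND z AND y) OR (NOT v AND w AND NOT z AND y) OR (NOT v AND w AND z AND NOT y) OR (v AND NOT w AND NOT z AND y) OR (v AND NOT w AND z AND NOT y) OR (v AND w AND NOT z AND NOT y) OR (v AND w AND z AND y)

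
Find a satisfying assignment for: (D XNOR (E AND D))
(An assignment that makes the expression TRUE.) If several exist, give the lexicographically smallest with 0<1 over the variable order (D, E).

D=0, E=0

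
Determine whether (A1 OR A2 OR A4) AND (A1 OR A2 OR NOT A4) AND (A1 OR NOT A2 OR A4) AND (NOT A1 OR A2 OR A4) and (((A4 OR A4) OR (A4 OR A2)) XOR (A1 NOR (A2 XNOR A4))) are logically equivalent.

Yes, they are equivalent — the two output columns agree on all 8 assignments:
A1 | A2 | A4 | Expression 1 | Expression 2
------------------------------------------
0 | 0 | 0 | 0 | 0
0 | 0 | 1 | 0 | 0
0 | 1 | 0 | 0 | 0
0 | 1 | 1 | 1 | 1
1 | 0 | 0 | 0 | 0
1 | 0 | 1 | 1 | 1
1 | 1 | 0 | 1 | 1
1 | 1 | 1 | 1 | 1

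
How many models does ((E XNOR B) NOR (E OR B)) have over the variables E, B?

No assignment satisfies the expression.
Count: 0 out of 4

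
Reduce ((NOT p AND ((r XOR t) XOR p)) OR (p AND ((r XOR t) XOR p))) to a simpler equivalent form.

By distribution ((E AND v) OR (E AND NOT v) = E):
= ((r XOR t) XOR p)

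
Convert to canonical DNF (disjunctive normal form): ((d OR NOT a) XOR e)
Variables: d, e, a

(NOT d AND NOT e AND NOT a) OR (NOT d AND e AND a) OR (d AND NOT e AND NOT a) OR (d AND NOT e AND a)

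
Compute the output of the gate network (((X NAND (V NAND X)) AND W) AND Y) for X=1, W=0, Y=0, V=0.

Substituting: (((1 NAND (0 NAND 1)) AND 0) AND 0)
= 0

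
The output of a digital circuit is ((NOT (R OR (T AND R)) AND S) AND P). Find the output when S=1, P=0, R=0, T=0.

Substituting: ((NOT (0 OR (0 AND 0)) AND 1) AND 0)
= 0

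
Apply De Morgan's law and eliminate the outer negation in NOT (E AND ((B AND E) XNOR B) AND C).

NOT E OR NOT ((B AND E) XNOR B) OR NOT C
De Morgan's: NOT(AND of terms) = OR of negations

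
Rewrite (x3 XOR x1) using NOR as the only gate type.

((((x3 NOR x1) NOR (x3 NOR x1)) NOR ((x3 NOR x1) NOR (x3 NOR x1))) NOR ((((x3 NOR x3) NOR (x1 NOR x1)) NOR ((x3 NOR x3) NOR (x1 NOR x1))) NOR (((x3 NOR x3) NOR (x1 NOR x1)) NOR ((x3 NOR x3) NOR (x1 NOR x1)))))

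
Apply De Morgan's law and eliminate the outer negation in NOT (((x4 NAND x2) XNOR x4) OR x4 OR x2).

NOT ((x4 NAND x2) XNOR x4) AND NOT x4 AND NOT x2
De Morgan's: NOT(OR of terms) = AND of negations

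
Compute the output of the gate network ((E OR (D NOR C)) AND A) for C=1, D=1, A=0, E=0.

Substituting: ((0 OR (1 NOR 1)) AND 0)
= 0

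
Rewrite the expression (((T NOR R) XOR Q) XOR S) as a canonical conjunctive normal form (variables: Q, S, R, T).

(Q OR S OR R OR NOT T) AND (Q OR S OR NOT R OR T) AND (Q OR S OR NOT R OR NOT T) AND (Q OR NOT S OR R OR T) AND (NOT Q OR S OR R OR T) AND (NOT Q OR NOT S OR R OR NOT T) AND (NOT Q OR NOT S OR NOT R OR T) AND (NOT Q OR NOT S OR NOT R OR NOT T)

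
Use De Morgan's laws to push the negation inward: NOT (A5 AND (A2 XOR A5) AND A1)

NOT A5 OR NOT (A2 XOR A5) OR NOT A1
De Morgan's: NOT(AND of terms) = OR of negations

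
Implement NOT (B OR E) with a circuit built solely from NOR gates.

(((B NOR E) NOR (B NOR E)) NOR ((B NOR E) NOR (B NOR E)))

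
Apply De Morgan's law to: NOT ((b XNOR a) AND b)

NOT (b XNOR a) OR NOT b
De Morgan's: NOT(AND of terms) = OR of negations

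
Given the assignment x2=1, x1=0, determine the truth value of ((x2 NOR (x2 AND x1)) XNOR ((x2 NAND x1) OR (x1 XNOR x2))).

Substituting: ((1 NOR (1 AND 0)) XNOR ((1 NAND 0) OR (0 XNOR 1)))
= 0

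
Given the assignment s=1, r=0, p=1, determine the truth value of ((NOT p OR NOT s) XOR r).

Substituting: ((NOT 1 OR NOT 1) XOR 0)
= 0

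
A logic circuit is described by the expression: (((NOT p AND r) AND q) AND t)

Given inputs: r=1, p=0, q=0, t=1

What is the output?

Substituting: (((NOT 0 AND 1) AND 0) AND 1)
= 0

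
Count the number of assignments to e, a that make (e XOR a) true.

Satisfying assignments: (0,1), (1,0)
Count: 2 out of 4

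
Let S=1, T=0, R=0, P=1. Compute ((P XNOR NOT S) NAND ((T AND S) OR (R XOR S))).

Substituting: ((1 XNOR NOT 1) NAND ((0 AND 1) OR (0 XOR 1)))
= 1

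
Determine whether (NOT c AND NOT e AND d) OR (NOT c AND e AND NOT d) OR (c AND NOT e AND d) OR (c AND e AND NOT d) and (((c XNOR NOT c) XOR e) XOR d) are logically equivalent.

Yes, they are equivalent — the two output columns agree on all 8 assignments:
c | e | d | Expression 1 | Expression 2
---------------------------------------
0 | 0 | 0 | 0 | 0
0 | 0 | 1 | 1 | 1
0 | 1 | 0 | 1 | 1
0 | 1 | 1 | 0 | 0
1 | 0 | 0 | 0 | 0
1 | 0 | 1 | 1 | 1
1 | 1 | 0 | 1 | 1
1 | 1 | 1 | 0 | 0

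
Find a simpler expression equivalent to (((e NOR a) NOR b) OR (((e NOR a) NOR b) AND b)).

By absorption (E OR (E AND v) = E):
= ((e NOR a) NOR b)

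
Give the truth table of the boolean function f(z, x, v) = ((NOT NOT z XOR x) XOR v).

z | x | v | Output
------------------
0 | 0 | 0 | 0
0 | 0 | 1 | 1
0 | 1 | 0 | 1
0 | 1 | 1 | 0
1 | 0 | 0 | 1
1 | 0 | 1 | 0
1 | 1 | 0 | 0
1 | 1 | 1 | 1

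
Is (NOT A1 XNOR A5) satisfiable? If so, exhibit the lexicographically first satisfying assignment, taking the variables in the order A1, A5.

A1=0, A5=1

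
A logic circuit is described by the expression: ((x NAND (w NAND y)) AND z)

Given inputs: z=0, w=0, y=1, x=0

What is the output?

Substituting: ((0 NAND (0 NAND 1)) AND 0)
= 0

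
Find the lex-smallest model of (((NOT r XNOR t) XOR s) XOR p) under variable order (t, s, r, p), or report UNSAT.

t=0, s=0, r=0, p=1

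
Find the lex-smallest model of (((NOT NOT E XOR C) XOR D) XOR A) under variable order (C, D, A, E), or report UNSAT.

C=0, D=0, A=0, E=1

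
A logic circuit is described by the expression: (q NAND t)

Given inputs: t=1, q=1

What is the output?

Substituting: (1 NAND 1)
= 0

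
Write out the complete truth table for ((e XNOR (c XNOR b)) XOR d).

b | d | e | c | Output
----------------------
0 | 0 | 0 | 0 | 0
0 | 0 | 0 | 1 | 1
0 | 0 | 1 | 0 | 1
0 | 0 | 1 | 1 | 0
0 | 1 | 0 | 0 | 1
0 | 1 | 0 | 1 | 0
0 | 1 | 1 | 0 | 0
0 | 1 | 1 | 1 | 1
1 | 0 | 0 | 0 | 1
1 | 0 | 0 | 1 | 0
1 | 0 | 1 | 0 | 0
1 | 0 | 1 | 1 | 1
1 | 1 | 0 | 0 | 0
1 | 1 | 0 | 1 | 1
1 | 1 | 1 | 0 | 1
1 | 1 | 1 | 1 | 0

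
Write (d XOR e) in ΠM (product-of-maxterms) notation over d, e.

ΠM(0, 3) = (d OR e) AND (NOT d OR NOT e)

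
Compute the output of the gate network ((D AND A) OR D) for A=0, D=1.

Substituting: ((1 AND 0) OR 1)
= 1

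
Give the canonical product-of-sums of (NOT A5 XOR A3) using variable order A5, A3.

ΠM(1, 2) = (A5 OR NOT A3) AND (NOT A5 OR A3)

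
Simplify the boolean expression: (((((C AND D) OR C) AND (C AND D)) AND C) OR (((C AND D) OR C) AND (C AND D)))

By absorption (E OR (E AND v) = E) then absorption (E AND (E OR v) = E):
= (C AND D)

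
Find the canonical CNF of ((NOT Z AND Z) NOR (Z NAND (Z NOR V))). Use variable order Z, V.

(Z OR V) AND (Z OR NOT V) AND (NOT Z OR V) AND (NOT Z OR NOT V)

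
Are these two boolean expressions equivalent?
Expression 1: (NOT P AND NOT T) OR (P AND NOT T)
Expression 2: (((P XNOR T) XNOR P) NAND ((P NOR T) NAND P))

Yes, they are equivalent — the two output columns agree on all 4 assignments:
P | T | Expression 1 | Expression 2
-----------------------------------
0 | 0 | 1 | 1
0 | 1 | 0 | 0
1 | 0 | 1 | 1
1 | 1 | 0 | 0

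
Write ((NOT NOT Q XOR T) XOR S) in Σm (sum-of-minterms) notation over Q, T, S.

Σm(1, 2, 4, 7) = (NOT Q AND NOT T AND S) OR (NOT Q AND T AND NOT S) OR (Q AND NOT T AND NOT S) OR (Q AND T AND S)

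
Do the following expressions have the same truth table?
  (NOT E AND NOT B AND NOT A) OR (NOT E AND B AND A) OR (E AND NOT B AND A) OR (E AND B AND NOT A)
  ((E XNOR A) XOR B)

Yes, they are equivalent — the two output columns agree on all 8 assignments:
E | B | A | Expression 1 | Expression 2
---------------------------------------
0 | 0 | 0 | 1 | 1
0 | 0 | 1 | 0 | 0
0 | 1 | 0 | 0 | 0
0 | 1 | 1 | 1 | 1
1 | 0 | 0 | 0 | 0
1 | 0 | 1 | 1 | 1
1 | 1 | 0 | 1 | 1
1 | 1 | 1 | 0 | 0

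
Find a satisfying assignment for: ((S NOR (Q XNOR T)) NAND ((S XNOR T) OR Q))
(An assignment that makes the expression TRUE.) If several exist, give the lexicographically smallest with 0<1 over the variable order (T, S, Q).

T=0, S=0, Q=0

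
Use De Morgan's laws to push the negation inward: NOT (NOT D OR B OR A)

D AND NOT B AND NOT A
De Morgan's: NOT(OR of terms) = AND of negations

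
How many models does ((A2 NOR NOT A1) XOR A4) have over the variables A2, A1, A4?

Satisfying assignments: (0,0,1), (0,1,0), (1,0,1), (1,1,1)
Count: 4 out of 8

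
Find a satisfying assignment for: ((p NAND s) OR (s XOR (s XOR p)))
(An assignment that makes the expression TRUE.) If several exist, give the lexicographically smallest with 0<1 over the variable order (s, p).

s=0, p=0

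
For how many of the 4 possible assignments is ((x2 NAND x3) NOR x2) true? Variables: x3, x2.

No assignment satisfies the expression.
Count: 0 out of 4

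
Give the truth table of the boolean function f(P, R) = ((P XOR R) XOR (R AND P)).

P | R | Output
--------------
0 | 0 | 0
0 | 1 | 1
1 | 0 | 1
1 | 1 | 1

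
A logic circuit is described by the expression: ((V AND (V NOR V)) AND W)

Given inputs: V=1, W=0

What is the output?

Substituting: ((1 AND (1 NOR 1)) AND 0)
= 0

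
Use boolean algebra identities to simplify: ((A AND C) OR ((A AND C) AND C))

By absorption (E OR (E AND v) = E):
= (A AND C)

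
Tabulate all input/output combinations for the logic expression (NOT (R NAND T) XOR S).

T | R | S | Output
------------------
0 | 0 | 0 | 0
0 | 0 | 1 | 1
0 | 1 | 0 | 0
0 | 1 | 1 | 1
1 | 0 | 0 | 0
1 | 0 | 1 | 1
1 | 1 | 0 | 1
1 | 1 | 1 | 0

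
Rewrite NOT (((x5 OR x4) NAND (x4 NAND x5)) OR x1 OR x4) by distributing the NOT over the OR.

NOT ((x5 OR x4) NAND (x4 NAND x5)) AND NOT x1 AND NOT x4
De Morgan's: NOT(OR of terms) = AND of negations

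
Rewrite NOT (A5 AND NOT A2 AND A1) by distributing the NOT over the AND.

NOT A5 OR A2 OR NOT A1
De Morgan's: NOT(AND of terms) = OR of negations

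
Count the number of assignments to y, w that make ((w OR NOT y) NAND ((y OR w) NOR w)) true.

Satisfying assignments: (0,1), (1,0), (1,1)
Count: 3 out of 4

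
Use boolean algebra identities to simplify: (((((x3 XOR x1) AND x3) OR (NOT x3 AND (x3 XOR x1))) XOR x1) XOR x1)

By XOR self-cancellation ((E XOR v) XOR v = E) then distribution ((E AND v) OR (E AND NOT v) = E):
= (x3 XOR x1)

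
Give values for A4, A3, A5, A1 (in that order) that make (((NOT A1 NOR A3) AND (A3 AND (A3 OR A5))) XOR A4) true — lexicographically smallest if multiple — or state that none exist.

A4=1, A3=0, A5=0, A1=0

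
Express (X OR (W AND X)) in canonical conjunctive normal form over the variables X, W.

(X OR W) AND (X OR NOT W)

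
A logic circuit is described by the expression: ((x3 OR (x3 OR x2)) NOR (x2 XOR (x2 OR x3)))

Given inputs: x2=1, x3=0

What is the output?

Substituting: ((0 OR (0 OR 1)) NOR (1 XOR (1 OR 0)))
= 0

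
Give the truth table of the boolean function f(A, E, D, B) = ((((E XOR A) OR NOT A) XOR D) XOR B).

A | E | D | B | Output
----------------------
0 | 0 | 0 | 0 | 1
0 | 0 | 0 | 1 | 0
0 | 0 | 1 | 0 | 0
0 | 0 | 1 | 1 | 1
0 | 1 | 0 | 0 | 1
0 | 1 | 0 | 1 | 0
0 | 1 | 1 | 0 | 0
0 | 1 | 1 | 1 | 1
1 | 0 | 0 | 0 | 1
1 | 0 | 0 | 1 | 0
1 | 0 | 1 | 0 | 0
1 | 0 | 1 | 1 | 1
1 | 1 | 0 | 0 | 0
1 | 1 | 0 | 1 | 1
1 | 1 | 1 | 0 | 1
1 | 1 | 1 | 1 | 0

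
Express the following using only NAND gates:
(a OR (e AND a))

((a NAND a) NAND (((e NAND a) NAND (e NAND a)) NAND ((e NAND a) NAND (e NAND a))))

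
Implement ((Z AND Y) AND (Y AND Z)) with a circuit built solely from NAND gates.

((((Z NAND Y) NAND (Z NAND Y)) NAND ((Y NAND Z) NAND (Y NAND Z))) NAND (((Z NAND Y) NAND (Z NAND Y)) NAND ((Y NAND Z) NAND (Y NAND Z))))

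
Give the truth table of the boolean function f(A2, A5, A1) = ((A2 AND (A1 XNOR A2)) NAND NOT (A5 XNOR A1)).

A2 | A5 | A1 | Output
---------------------
0 | 0 | 0 | 1
0 | 0 | 1 | 1
0 | 1 | 0 | 1
0 | 1 | 1 | 1
1 | 0 | 0 | 1
1 | 0 | 1 | 0
1 | 1 | 0 | 1
1 | 1 | 1 | 1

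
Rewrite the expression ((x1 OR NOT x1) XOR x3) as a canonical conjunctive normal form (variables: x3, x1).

(NOT x3 OR x1) AND (NOT x3 OR NOT x1)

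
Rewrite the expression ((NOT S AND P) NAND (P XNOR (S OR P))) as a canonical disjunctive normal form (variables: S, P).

(NOT S AND NOT P) OR (S AND NOT P) OR (S AND P)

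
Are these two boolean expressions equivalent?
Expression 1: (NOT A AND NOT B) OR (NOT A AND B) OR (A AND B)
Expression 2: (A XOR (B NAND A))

Yes, they are equivalent — the two output columns agree on all 4 assignments:
A | B | Expression 1 | Expression 2
-----------------------------------
0 | 0 | 1 | 1
0 | 1 | 1 | 1
1 | 0 | 0 | 0
1 | 1 | 1 | 1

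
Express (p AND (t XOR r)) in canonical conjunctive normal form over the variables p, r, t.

(p OR r OR t) AND (p OR r OR NOT t) AND (p OR NOT r OR t) AND (p OR NOT r OR NOT t) AND (NOT p OR r OR t) AND (NOT p OR NOT r OR NOT t)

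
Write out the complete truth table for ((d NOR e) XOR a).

d | e | a | Output
------------------
0 | 0 | 0 | 1
0 | 0 | 1 | 0
0 | 1 | 0 | 0
0 | 1 | 1 | 1
1 | 0 | 0 | 0
1 | 0 | 1 | 1
1 | 1 | 0 | 0
1 | 1 | 1 | 1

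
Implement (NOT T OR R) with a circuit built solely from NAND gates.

(((T NAND T) NAND (T NAND T)) NAND (R NAND R))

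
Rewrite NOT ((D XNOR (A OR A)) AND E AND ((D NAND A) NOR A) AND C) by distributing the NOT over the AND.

NOT (D XNOR (A OR A)) OR NOT E OR NOT ((D NAND A) NOR A) OR NOT C
De Morgan's: NOT(AND of terms) = OR of negations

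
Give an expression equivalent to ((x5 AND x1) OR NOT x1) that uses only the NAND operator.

((((x5 NAND x1) NAND (x5 NAND x1)) NAND ((x5 NAND x1) NAND (x5 NAND x1))) NAND ((x1 NAND x1) NAND (x1 NAND x1)))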